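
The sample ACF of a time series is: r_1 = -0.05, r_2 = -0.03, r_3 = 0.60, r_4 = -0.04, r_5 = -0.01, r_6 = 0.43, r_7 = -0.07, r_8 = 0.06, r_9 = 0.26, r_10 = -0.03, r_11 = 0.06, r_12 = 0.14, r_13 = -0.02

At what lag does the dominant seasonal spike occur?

The largest autocorrelation is r_3 = 0.60, with weaker echoes at lags 6 (0.43) and 9 (0.26); the remaining lags stay at or below 0.14.
The dominant spike at lag 3 indicates a seasonal period of 3.

3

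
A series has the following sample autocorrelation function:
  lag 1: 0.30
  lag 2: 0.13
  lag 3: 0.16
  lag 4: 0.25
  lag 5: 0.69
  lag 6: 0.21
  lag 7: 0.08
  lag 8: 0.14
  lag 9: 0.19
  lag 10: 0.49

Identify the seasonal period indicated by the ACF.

The largest autocorrelation is r_5 = 0.69, with a weaker echo at lag 10 (0.49); the remaining lags stay at or below 0.30. The elevated value at lag 1 (0.30), dropping to 0.13 at lag 2, reflects decaying short-term dependence rather than seasonality.
The dominant spike at lag 5 indicates a seasonal period of 5.

5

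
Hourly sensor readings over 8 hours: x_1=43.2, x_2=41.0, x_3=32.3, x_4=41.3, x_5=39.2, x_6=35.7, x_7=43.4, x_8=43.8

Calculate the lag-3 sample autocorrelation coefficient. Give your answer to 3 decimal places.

0.323

Mean x̄ = (43.2 + 41.0 + 32.3 + 41.3 + 39.2 + 35.7 + 43.4 + 43.8)/8 = 39.9875
Deviations from mean: 3.2125, 1.0125, -7.6875, 1.3125, -0.7875, -4.2875, 3.4125, 3.8125
Numerator Σ_{t=1}^{5}(x_t−x̄)(x_{t+3}−x̄) = 37.8558
Denominator Σ(x_t−x̄)² = 117.3488
r_3 = 37.8558 / 117.3488 = 0.323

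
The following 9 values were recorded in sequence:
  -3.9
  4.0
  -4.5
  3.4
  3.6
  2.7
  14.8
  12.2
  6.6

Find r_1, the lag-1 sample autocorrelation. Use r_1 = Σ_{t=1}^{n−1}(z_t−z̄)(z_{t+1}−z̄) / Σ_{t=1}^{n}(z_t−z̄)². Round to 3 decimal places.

0.303

Mean z̄ = (-3.9 + 4.0 − 4.5 + 3.4 + 3.6 + 2.7 + 14.8 + 12.2 + 6.6)/9 = 4.3222
Numerator Σ_{t=1}^{8}(z_t−z̄)(z_{t+1}−z̄) = 98.9540
Denominator Σ(z_t−z̄)² = 326.5756
r_1 = 98.9540 / 326.5756 = 0.303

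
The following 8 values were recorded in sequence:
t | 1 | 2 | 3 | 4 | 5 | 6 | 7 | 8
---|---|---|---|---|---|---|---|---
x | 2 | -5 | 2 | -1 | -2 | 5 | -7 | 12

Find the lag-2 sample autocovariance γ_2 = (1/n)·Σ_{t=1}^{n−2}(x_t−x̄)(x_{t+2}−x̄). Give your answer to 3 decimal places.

8.734

Mean x̄ = (2 − 5 + 2 − 1 − 2 + 5 − 7 + 12)/8 = 0.7500
Σ_{t=1}^{6}(x_t−x̄)(x_{t+2}−x̄) = 69.8750
γ_2 = 69.8750 / 8 = 8.734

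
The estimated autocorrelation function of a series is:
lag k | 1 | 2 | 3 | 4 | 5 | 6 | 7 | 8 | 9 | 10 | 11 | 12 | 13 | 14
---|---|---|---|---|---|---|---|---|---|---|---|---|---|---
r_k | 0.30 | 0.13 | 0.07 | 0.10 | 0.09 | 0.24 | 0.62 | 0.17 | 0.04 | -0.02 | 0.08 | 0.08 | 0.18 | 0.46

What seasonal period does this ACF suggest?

The largest autocorrelation is r_7 = 0.62, with a weaker echo at lag 14 (0.46); the remaining lags stay at or below 0.30. The elevated value at lag 1 (0.30), dropping to 0.13 at lag 2, reflects decaying short-term dependence rather than seasonality.
The dominant spike at lag 7 indicates a seasonal period of 7.

7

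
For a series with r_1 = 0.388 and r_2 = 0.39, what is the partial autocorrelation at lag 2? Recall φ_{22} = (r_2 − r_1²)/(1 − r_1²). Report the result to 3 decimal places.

0.282

φ_{22} = (r_2 − r_1²) / (1 − r_1²)
r_1² = (0.388)² = 0.150544
Numerator = 0.39 − 0.1505 = 0.2395; denominator = 1 − 0.1505 = 0.8495
φ_{22} = 0.2395 / 0.8495 = 0.282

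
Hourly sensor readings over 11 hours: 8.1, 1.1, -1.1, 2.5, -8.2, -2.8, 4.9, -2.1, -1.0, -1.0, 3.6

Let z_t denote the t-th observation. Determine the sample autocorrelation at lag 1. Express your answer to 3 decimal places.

Mean z̄ = (8.1 + 1.1 − 1.1 + 2.5 − 8.2 − 2.8 + 4.9 − 2.1 − 1.0 − 1.0 + 3.6)/11 = 0.3636
Numerator Σ_{t=1}^{10}(z_t−z̄)(z_{t+1}−z̄) = -14.4322
Denominator Σ(z_t−z̄)² = 191.2855
r_1 = -14.4322 / 191.2855 = -0.075

-0.075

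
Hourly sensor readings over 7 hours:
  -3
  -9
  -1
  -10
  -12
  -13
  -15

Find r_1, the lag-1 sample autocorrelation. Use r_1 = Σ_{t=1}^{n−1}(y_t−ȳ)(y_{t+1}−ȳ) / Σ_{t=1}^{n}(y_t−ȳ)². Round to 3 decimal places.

Mean ȳ = (-3 − 9 − 1 − 10 − 12 − 13 − 15)/7 = -9.0000
Σ(y_t−ȳ)(y_{t+1}−ȳ) = (0.0000) + (0.0000) + (-8.0000) + (3.0000) + (12.0000) + (24.0000) = 31.0000
Denominator Σ(y_t−ȳ)² = 162.0000
r_1 = 31.0000 / 162.0000 = 0.191

0.191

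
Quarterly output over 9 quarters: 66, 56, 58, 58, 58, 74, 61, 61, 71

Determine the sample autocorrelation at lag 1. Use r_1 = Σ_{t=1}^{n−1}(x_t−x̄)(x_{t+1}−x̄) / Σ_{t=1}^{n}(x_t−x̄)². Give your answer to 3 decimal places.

Mean x̄ = (66 + 56 + 58 + 58 + 58 + 74 + 61 + 61 + 71)/9 = 62.5556
Numerator Σ_{t=1}^{8}(x_t−x̄)(x_{t+1}−x̄) = -31.8642
Denominator Σ(x_t−x̄)² = 324.2222
r_1 = -31.8642 / 324.2222 = -0.098

-0.098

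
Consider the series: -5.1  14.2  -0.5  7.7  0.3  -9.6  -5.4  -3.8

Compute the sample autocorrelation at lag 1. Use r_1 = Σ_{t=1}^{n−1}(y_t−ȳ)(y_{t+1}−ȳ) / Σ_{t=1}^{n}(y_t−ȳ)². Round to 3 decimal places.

Mean ȳ = (-5.1 + 14.2 − 0.5 + 7.7 + 0.3 − 9.6 − 5.4 − 3.8)/8 = -0.2750
Deviations from mean: -4.8250, 14.4750, -0.2250, 7.9750, 0.5750, -9.3250, -5.1250, -3.5250
Σ(y_t−ȳ)(y_{t+1}−ȳ) = (-69.8419) + (-3.2569) + (-1.7944) + (4.5856) + (-5.3619) + (47.7906) + (18.0656) = -9.8131
Denominator Σ(y_t−ȳ)² = 422.4350
r_1 = -9.8131 / 422.4350 = -0.023

-0.023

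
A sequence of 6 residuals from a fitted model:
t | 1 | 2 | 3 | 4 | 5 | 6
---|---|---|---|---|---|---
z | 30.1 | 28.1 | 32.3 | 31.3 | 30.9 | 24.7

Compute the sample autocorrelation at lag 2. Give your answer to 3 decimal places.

Mean z̄ = (30.1 + 28.1 + 32.3 + 31.3 + 30.9 + 24.7)/6 = 29.5667
Deviations from mean: 0.5333, -1.4667, 2.7333, 1.7333, 1.3333, -4.8667
Σ(z_t−z̄)(z_{t+2}−z̄) = (1.4578) + (-2.5422) + (3.6444) + (-8.4356) = -5.8756
Denominator Σ(z_t−z̄)² = 38.3733
r_2 = -5.8756 / 38.3733 = -0.153

-0.153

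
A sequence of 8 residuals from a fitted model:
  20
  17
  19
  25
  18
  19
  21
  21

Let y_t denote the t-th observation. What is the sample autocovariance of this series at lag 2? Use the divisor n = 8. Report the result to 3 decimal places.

-2.625

Mean ȳ = (20 + 17 + 19 + 25 + 18 + 19 + 21 + 21)/8 = 20.0000
Σ_{t=1}^{6}(y_t−ȳ)(y_{t+2}−ȳ) = -21.0000
γ_2 = -21.0000 / 8 = -2.625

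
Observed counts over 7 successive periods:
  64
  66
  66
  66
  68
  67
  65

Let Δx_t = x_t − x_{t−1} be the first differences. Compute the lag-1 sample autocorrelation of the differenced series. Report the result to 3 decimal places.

-0.015

First differences Δx: 2, 0, 0, 2, -1, -2
Mean of differences = 0.1667
Numerator Σ(Δx_t−Δx̄)(Δx_{t+1}−Δx̄) = -0.1944
Denominator Σ(Δx_t−Δx̄)² = 12.8333
r_1(Δx) = -0.1944 / 12.8333 = -0.015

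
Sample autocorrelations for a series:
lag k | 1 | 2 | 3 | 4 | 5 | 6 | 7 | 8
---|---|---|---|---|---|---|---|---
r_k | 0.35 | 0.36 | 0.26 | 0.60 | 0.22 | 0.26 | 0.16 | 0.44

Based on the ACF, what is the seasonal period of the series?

4

The largest autocorrelation is r_4 = 0.60, with a weaker echo at lag 8 (0.44); the remaining lags stay at or below 0.36.
The dominant spike at lag 4 indicates a seasonal period of 4.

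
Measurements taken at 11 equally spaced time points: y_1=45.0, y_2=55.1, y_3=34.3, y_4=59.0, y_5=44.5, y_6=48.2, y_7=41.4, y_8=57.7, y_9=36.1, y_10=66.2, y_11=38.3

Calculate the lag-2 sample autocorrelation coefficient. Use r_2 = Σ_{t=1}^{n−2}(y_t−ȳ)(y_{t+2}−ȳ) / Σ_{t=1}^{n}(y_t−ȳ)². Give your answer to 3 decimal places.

0.518

Mean ȳ = (45.0 + 55.1 + 34.3 + 59.0 + 44.5 + 48.2 + 41.4 + 57.7 + 36.1 + 66.2 + 38.3)/11 = 47.8000
Numerator Σ_{t=1}^{9}(y_t−ȳ)(y_{t+2}−ȳ) = 561.8600
Denominator Σ(y_t−ȳ)² = 1084.5400
r_2 = 561.8600 / 1084.5400 = 0.518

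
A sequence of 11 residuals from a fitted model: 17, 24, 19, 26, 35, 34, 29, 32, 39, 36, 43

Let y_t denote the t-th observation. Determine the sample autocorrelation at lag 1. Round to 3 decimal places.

0.491

Mean ȳ = (17 + 24 + 19 + 26 + 35 + 34 + 29 + 32 + 39 + 36 + 43)/11 = 30.3636
Numerator Σ_{t=1}^{10}(y_t−ȳ)(y_{t+1}−ȳ) = 330.4132
Denominator Σ(y_t−ȳ)² = 672.5455
r_1 = 330.4132 / 672.5455 = 0.491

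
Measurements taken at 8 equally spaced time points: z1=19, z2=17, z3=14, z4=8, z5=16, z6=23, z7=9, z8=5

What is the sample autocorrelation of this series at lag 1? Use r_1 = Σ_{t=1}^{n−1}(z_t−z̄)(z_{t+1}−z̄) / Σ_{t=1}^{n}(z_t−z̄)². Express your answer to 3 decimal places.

Mean z̄ = (19 + 17 + 14 + 8 + 16 + 23 + 9 + 5)/8 = 13.8750
Σ(z_t−z̄)(z_{t+1}−z̄) = (16.0156) + (0.3906) + (-0.7344) + (-12.4844) + (19.3906) + (-44.4844) + (43.2656) = 21.3594
Denominator Σ(z_t−z̄)² = 260.8750
r_1 = 21.3594 / 260.8750 = 0.082

0.082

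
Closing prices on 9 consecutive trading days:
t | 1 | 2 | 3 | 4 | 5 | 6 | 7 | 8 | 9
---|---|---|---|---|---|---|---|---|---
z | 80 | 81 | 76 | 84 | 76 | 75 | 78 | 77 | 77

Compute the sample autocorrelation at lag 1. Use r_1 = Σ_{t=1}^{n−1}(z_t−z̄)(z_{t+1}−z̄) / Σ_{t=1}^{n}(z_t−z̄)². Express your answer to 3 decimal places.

Mean z̄ = (80 + 81 + 76 + 84 + 76 + 75 + 78 + 77 + 77)/9 = 78.2222
Numerator Σ_{t=1}^{8}(z_t−z̄)(z_{t+1}−z̄) = -17.2716
Denominator Σ(z_t−z̄)² = 67.5556
r_1 = -17.2716 / 67.5556 = -0.256

-0.256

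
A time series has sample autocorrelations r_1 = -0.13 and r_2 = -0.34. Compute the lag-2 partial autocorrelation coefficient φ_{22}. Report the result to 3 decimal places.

φ_{22} = (r_2 − r_1²) / (1 − r_1²)
r_1² = (-0.13)² = 0.0169
Numerator = -0.34 − 0.0169 = -0.3569; denominator = 1 − 0.0169 = 0.9831
φ_{22} = -0.3569 / 0.9831 = -0.363

-0.363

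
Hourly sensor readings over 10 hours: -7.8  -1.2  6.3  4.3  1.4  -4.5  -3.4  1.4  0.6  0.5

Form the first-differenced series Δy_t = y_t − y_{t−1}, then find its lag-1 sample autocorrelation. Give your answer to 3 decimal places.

0.304

First differences Δy: 6.6, 7.5, -2.0, -2.9, -5.9, 1.1, 4.8, -0.8, -0.1
Mean of differences = 0.9222
Numerator Σ(Δy_t−Δȳ)(Δy_{t+1}−Δȳ) = 49.9295
Denominator Σ(Δy_t−Δȳ)² = 164.2756
r_1(Δy) = 49.9295 / 164.2756 = 0.304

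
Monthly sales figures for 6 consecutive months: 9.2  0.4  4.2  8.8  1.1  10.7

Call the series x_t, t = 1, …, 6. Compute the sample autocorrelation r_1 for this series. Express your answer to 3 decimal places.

Mean x̄ = (9.2 + 0.4 + 4.2 + 8.8 + 1.1 + 10.7)/6 = 5.7333
Deviations from mean: 3.4667, -5.3333, -1.5333, 3.0667, -4.6333, 4.9667
Σ(x_t−x̄)(x_{t+1}−x̄) = (-18.4889) + (8.1778) + (-4.7022) + (-14.2089) + (-23.0122) = -52.2344
Denominator Σ(x_t−x̄)² = 98.3533
r_1 = -52.2344 / 98.3533 = -0.531

-0.531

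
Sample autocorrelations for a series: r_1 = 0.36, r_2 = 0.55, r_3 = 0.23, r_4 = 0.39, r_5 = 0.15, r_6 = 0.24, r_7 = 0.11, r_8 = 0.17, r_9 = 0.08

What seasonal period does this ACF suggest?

2

The largest autocorrelation is r_2 = 0.55, with a weaker echo at lag 4 (0.39); the remaining lags stay at or below 0.36.
The dominant spike at lag 2 indicates a seasonal period of 2.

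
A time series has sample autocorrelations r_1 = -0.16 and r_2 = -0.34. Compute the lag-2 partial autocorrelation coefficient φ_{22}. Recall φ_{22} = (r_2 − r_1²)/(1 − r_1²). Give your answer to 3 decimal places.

-0.375

φ_{22} = (r_2 − r_1²) / (1 − r_1²)
r_1² = (-0.16)² = 0.0256
Numerator = -0.34 − 0.0256 = -0.3656; denominator = 1 − 0.0256 = 0.9744
φ_{22} = -0.3656 / 0.9744 = -0.375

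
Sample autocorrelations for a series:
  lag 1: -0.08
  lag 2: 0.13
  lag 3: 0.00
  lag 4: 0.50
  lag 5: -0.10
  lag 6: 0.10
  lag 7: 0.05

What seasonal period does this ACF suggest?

The largest autocorrelation is r_4 = 0.50; the remaining lags stay at or below 0.13.
The dominant spike at lag 4 indicates a seasonal period of 4.

4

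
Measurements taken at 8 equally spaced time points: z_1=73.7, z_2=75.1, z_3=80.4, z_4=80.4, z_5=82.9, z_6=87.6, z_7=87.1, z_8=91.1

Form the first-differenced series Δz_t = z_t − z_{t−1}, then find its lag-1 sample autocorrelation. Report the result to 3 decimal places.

-0.675

First differences Δz: 1.4, 5.3, 0.0, 2.5, 4.7, -0.5, 4.0
Mean of differences = 2.4857
Numerator Σ(Δz_t−Δz̄)(Δz_{t+1}−Δz̄) = -21.1873
Denominator Σ(Δz_t−Δz̄)² = 31.3886
r_1(Δz) = -21.1873 / 31.3886 = -0.675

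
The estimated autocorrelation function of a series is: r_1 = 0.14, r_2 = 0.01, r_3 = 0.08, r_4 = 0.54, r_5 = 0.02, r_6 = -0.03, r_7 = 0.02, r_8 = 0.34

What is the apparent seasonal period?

4

The largest autocorrelation is r_4 = 0.54, with a weaker echo at lag 8 (0.34); the remaining lags stay at or below 0.14.
The dominant spike at lag 4 indicates a seasonal period of 4.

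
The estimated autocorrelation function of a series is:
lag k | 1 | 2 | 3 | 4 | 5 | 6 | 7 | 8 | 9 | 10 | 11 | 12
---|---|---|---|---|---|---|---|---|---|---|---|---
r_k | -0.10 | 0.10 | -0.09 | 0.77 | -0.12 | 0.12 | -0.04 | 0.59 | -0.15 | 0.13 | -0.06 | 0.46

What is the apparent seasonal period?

4

The largest autocorrelation is r_4 = 0.77, with weaker echoes at lags 8 (0.59) and 12 (0.46); the remaining lags stay at or below 0.13.
The dominant spike at lag 4 indicates a seasonal period of 4.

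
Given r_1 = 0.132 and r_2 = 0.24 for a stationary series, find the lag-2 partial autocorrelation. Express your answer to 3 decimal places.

φ_{22} = (r_2 − r_1²) / (1 − r_1²)
r_1² = (0.132)² = 0.017424
Numerator = 0.24 − 0.0174 = 0.2226; denominator = 1 − 0.0174 = 0.9826
φ_{22} = 0.2226 / 0.9826 = 0.227

0.227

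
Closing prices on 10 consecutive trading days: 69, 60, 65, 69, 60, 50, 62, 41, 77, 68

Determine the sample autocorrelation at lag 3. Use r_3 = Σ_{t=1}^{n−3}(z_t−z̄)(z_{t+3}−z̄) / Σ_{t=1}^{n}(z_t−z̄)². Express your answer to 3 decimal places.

Mean z̄ = (69 + 60 + 65 + 69 + 60 + 50 + 62 + 41 + 77 + 68)/10 = 62.1000
Numerator Σ_{t=1}^{7}(z_t−z̄)(z_{t+3}−z̄) = -120.3300
Denominator Σ(z_t−z̄)² = 960.9000
r_3 = -120.3300 / 960.9000 = -0.125

-0.125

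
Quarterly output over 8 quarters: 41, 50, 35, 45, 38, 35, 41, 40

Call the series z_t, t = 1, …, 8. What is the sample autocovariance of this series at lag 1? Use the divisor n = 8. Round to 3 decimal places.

-9.111

Mean z̄ = (41 + 50 + 35 + 45 + 38 + 35 + 41 + 40)/8 = 40.6250
Σ_{t=1}^{7}(z_t−z̄)(z_{t+1}−z̄) = -72.8906
γ_1 = -72.8906 / 8 = -9.111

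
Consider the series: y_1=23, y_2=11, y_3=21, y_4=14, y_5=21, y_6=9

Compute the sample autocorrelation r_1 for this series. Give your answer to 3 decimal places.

Mean ȳ = (23 + 11 + 21 + 14 + 21 + 9)/6 = 16.5000
Numerator Σ_{t=1}^{5}(y_t−ȳ)(y_{t+1}−ȳ) = -116.7500
Denominator Σ(y_t−ȳ)² = 175.5000
r_1 = -116.7500 / 175.5000 = -0.665

-0.665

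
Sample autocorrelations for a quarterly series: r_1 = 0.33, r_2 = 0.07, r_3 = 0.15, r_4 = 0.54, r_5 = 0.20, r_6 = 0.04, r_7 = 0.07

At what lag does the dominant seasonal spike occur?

The largest autocorrelation is r_4 = 0.54; the remaining lags stay at or below 0.33. The elevated value at lag 1 (0.33), dropping to 0.07 at lag 2, reflects decaying short-term dependence rather than seasonality.
The dominant spike at lag 4 indicates a seasonal period of 4.

4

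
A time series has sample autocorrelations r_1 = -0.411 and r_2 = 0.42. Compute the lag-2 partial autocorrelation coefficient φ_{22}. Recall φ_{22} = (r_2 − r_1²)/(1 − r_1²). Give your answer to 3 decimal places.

0.302

φ_{22} = (r_2 − r_1²) / (1 − r_1²)
r_1² = (-0.411)² = 0.168921
Numerator = 0.42 − 0.1689 = 0.2511; denominator = 1 − 0.1689 = 0.8311
φ_{22} = 0.2511 / 0.8311 = 0.302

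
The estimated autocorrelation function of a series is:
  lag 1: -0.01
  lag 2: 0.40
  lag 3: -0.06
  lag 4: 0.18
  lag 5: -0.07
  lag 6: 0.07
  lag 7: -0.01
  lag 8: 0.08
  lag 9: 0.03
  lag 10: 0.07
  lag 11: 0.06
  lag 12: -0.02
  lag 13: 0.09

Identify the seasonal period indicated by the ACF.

The largest autocorrelation is r_2 = 0.40, with a weaker echo at lag 4 (0.18); the remaining lags stay at or below 0.09.
The dominant spike at lag 2 indicates a seasonal period of 2.

2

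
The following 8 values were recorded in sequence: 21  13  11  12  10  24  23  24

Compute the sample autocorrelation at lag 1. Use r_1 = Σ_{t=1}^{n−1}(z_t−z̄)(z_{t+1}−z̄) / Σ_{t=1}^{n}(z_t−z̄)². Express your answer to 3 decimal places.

0.400

Mean z̄ = (21 + 13 + 11 + 12 + 10 + 24 + 23 + 24)/8 = 17.2500
Numerator Σ_{t=1}^{7}(z_t−z̄)(z_{t+1}−z̄) = 110.1875
Denominator Σ(z_t−z̄)² = 275.5000
r_1 = 110.1875 / 275.5000 = 0.400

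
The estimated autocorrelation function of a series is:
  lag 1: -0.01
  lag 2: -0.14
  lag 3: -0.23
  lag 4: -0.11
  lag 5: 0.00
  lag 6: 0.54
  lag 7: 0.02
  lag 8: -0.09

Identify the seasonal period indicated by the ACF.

The largest autocorrelation is r_6 = 0.54; the remaining lags stay at or below 0.02.
The dominant spike at lag 6 indicates a seasonal period of 6.

6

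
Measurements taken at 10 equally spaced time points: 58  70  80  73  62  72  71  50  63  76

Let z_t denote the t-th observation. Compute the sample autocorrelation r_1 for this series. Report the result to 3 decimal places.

0.022

Mean z̄ = (58 + 70 + 80 + 73 + 62 + 72 + 71 + 50 + 63 + 76)/10 = 67.5000
Numerator Σ_{t=1}^{9}(z_t−z̄)(z_{t+1}−z̄) = 16.2500
Denominator Σ(z_t−z̄)² = 744.5000
r_1 = 16.2500 / 744.5000 = 0.022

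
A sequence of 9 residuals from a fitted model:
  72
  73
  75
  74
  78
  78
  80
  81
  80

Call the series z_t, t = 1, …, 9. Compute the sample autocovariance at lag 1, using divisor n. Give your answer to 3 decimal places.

6.550

Mean z̄ = (72 + 73 + 75 + 74 + 78 + 78 + 80 + 81 + 80)/9 = 76.7778
Σ_{t=1}^{8}(z_t−z̄)(z_{t+1}−z̄) = 58.9506
γ_1 = 58.9506 / 9 = 6.550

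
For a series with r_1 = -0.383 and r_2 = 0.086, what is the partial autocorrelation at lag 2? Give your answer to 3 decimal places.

φ_{22} = (r_2 − r_1²) / (1 − r_1²)
r_1² = (-0.383)² = 0.146689
Numerator = 0.086 − 0.1467 = -0.0607; denominator = 1 − 0.1467 = 0.8533
φ_{22} = -0.0607 / 0.8533 = -0.071

-0.071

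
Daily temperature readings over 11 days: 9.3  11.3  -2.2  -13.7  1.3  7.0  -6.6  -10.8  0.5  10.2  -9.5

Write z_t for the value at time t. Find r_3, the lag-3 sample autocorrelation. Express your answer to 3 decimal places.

Mean z̄ = (9.3 + 11.3 − 2.2 − 13.7 + 1.3 + 7.0 − 6.6 − 10.8 + 0.5 + 10.2 − 9.5)/11 = -0.2909
Numerator Σ_{t=1}^{8}(z_t−z̄)(z_{t+3}−z̄) = -19.8466
Denominator Σ(z_t−z̄)² = 811.2091
r_3 = -19.8466 / 811.2091 = -0.024

-0.024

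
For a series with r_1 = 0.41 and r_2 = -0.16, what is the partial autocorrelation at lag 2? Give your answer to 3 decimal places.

-0.394

φ_{22} = (r_2 − r_1²) / (1 − r_1²)
r_1² = (0.41)² = 0.1681
Numerator = -0.16 − 0.1681 = -0.3281; denominator = 1 − 0.1681 = 0.8319
φ_{22} = -0.3281 / 0.8319 = -0.394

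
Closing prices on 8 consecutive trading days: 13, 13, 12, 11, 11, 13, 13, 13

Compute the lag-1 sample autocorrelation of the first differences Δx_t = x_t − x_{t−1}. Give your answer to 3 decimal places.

First differences Δx: 0, -1, -1, 0, 2, 0, 0
Mean of differences = 0.0000
Numerator Σ(Δx_t−Δx̄)(Δx_{t+1}−Δx̄) = 1.0000
Denominator Σ(Δx_t−Δx̄)² = 6.0000
r_1(Δx) = 1.0000 / 6.0000 = 0.167

0.167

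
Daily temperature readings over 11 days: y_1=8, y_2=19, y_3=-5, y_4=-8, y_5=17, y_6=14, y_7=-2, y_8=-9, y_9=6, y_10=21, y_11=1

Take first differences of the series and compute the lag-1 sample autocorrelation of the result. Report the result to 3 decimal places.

-0.145

First differences Δy: 11, -24, -3, 25, -3, -16, -7, 15, 15, -20
Mean of differences = -0.7000
Numerator Σ(Δy_t−Δȳ)(Δy_{t+1}−Δȳ) = -361.0900
Denominator Σ(Δy_t−Δȳ)² = 2490.1000
r_1(Δy) = -361.0900 / 2490.1000 = -0.145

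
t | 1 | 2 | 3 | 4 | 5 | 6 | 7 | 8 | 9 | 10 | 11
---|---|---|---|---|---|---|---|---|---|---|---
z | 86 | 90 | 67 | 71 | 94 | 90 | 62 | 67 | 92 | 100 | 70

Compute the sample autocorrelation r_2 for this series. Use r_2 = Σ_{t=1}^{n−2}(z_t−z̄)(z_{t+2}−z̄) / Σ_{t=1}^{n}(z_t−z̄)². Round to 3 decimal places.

Mean z̄ = (86 + 90 + 67 + 71 + 94 + 90 + 62 + 67 + 92 + 100 + 70)/11 = 80.8182
Numerator Σ_{t=1}^{9}(z_t−z̄)(z_{t+2}−z̄) = -1405.4298
Denominator Σ(z_t−z̄)² = 1811.6364
r_2 = -1405.4298 / 1811.6364 = -0.776

-0.776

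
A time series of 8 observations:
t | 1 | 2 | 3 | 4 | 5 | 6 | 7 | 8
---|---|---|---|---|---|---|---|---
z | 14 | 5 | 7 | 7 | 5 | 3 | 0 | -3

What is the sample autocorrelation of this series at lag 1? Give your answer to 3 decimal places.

Mean z̄ = (14 + 5 + 7 + 7 + 5 + 3 + 0 − 3)/8 = 4.7500
Σ(z_t−z̄)(z_{t+1}−z̄) = (2.3125) + (0.5625) + (5.0625) + (0.5625) + (-0.4375) + (8.3125) + (36.8125) = 53.1875
Denominator Σ(z_t−z̄)² = 181.5000
r_1 = 53.1875 / 181.5000 = 0.293

0.293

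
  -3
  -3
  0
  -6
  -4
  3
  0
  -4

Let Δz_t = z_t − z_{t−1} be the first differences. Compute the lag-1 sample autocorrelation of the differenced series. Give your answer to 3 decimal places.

First differences Δz: 0, 3, -6, 2, 7, -3, -4
Mean of differences = -0.1429
Numerator Σ(Δz_t−Δz̄)(Δz_{t+1}−Δz̄) = -24.5918
Denominator Σ(Δz_t−Δz̄)² = 122.8571
r_1(Δz) = -24.5918 / 122.8571 = -0.200

-0.200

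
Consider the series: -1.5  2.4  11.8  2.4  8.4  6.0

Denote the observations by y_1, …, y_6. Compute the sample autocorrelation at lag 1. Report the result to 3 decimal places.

Mean ȳ = (-1.5 + 2.4 + 11.8 + 2.4 + 8.4 + 6.0)/6 = 4.9167
Deviations from mean: -6.4167, -2.5167, 6.8833, -2.5167, 3.4833, 1.0833
Σ(y_t−ȳ)(y_{t+1}−ȳ) = (16.1486) + (-17.3231) + (-17.3231) + (-8.7664) + (3.7736) = -23.4903
Denominator Σ(y_t−ȳ)² = 114.5283
r_1 = -23.4903 / 114.5283 = -0.205

-0.205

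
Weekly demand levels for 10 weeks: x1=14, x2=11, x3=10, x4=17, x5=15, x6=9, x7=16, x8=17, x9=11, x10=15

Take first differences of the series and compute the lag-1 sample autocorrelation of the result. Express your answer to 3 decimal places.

-0.353

First differences Δx: -3, -1, 7, -2, -6, 7, 1, -6, 4
Mean of differences = 0.1111
Numerator Σ(Δx_t−Δx̄)(Δx_{t+1}−Δx̄) = -71.0123
Denominator Σ(Δx_t−Δx̄)² = 200.8889
r_1(Δx) = -71.0123 / 200.8889 = -0.353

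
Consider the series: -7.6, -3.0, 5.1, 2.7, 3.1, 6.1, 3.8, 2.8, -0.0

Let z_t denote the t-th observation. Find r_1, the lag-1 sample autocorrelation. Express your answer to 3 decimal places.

Mean z̄ = (-7.6 − 3.0 + 5.1 + 2.7 + 3.1 + 6.1 + 3.8 + 2.8 − 0.0)/9 = 1.4444
Numerator Σ_{t=1}^{8}(z_t−z̄)(z_{t+1}−z̄) = 50.5280
Denominator Σ(z_t−z̄)² = 150.3822
r_1 = 50.5280 / 150.3822 = 0.336

0.336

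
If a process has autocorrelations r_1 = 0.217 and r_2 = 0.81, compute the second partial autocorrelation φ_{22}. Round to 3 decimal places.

0.801

φ_{22} = (r_2 − r_1²) / (1 − r_1²)
r_1² = (0.217)² = 0.047089
Numerator = 0.81 − 0.0471 = 0.7629; denominator = 1 − 0.0471 = 0.9529
φ_{22} = 0.7629 / 0.9529 = 0.801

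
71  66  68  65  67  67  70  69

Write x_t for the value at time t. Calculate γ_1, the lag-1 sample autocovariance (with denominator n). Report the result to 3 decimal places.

Mean x̄ = (71 + 66 + 68 + 65 + 67 + 67 + 70 + 69)/8 = 67.8750
Σ_{t=1}^{7}(x_t−x̄)(x_{t+1}−x̄) = -2.6406
γ_1 = -2.6406 / 8 = -0.330

-0.330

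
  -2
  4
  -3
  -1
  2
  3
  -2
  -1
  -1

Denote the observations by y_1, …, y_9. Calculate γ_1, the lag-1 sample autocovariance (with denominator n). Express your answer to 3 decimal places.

Mean ȳ = (-2 + 4 − 3 − 1 + 2 + 3 − 2 − 1 − 1)/9 = -0.1111
Σ_{t=1}^{8}(y_t−ȳ)(y_{t+1}−ȳ) = -15.7901
γ_1 = -15.7901 / 9 = -1.754

-1.754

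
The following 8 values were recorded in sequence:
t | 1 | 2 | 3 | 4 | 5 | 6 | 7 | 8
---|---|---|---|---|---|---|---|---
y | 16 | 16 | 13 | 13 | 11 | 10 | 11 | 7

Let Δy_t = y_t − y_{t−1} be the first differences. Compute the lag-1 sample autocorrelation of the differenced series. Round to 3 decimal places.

-0.570

First differences Δy: 0, -3, 0, -2, -1, 1, -4
Mean of differences = -1.2857
Numerator Σ(Δy_t−Δȳ)(Δy_{t+1}−Δȳ) = -11.0816
Denominator Σ(Δy_t−Δȳ)² = 19.4286
r_1(Δy) = -11.0816 / 19.4286 = -0.570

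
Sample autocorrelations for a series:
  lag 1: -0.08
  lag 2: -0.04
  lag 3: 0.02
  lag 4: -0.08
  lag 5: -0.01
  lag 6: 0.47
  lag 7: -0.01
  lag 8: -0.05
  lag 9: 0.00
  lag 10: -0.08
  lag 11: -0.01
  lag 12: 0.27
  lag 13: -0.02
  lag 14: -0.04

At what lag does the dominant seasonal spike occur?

6

The largest autocorrelation is r_6 = 0.47, with a weaker echo at lag 12 (0.27); the remaining lags stay at or below 0.02.
The dominant spike at lag 6 indicates a seasonal period of 6.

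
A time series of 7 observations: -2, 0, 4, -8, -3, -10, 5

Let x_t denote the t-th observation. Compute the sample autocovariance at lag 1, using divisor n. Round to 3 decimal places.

-9.429

Mean x̄ = (-2 + 0 + 4 − 8 − 3 − 10 + 5)/7 = -2.0000
Deviations: 0.0000, 2.0000, 6.0000, -6.0000, -1.0000, -8.0000, 7.0000
Σ_{t=1}^{6}(x_t−x̄)(x_{t+1}−x̄) = -66.0000
γ_1 = -66.0000 / 7 = -9.429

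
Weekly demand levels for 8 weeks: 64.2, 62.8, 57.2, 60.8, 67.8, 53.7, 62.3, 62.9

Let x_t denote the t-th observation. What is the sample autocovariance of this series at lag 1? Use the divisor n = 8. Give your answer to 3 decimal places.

Mean x̄ = (64.2 + 62.8 + 57.2 + 60.8 + 67.8 + 53.7 + 62.3 + 62.9)/8 = 61.4625
Σ_{t=1}^{7}(x_t−x̄)(x_{t+1}−x̄) = -57.9064
γ_1 = -57.9064 / 8 = -7.238

-7.238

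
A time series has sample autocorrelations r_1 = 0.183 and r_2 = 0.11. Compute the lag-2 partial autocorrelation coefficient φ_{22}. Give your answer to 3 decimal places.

φ_{22} = (r_2 − r_1²) / (1 − r_1²)
r_1² = (0.183)² = 0.033489
Numerator = 0.11 − 0.0335 = 0.0765; denominator = 1 − 0.0335 = 0.9665
φ_{22} = 0.0765 / 0.9665 = 0.079

0.079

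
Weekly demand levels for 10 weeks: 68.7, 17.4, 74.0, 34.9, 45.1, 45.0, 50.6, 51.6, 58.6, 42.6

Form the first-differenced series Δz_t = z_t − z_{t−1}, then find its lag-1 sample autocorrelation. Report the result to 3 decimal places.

First differences Δz: -51.3, 56.6, -39.1, 10.2, -0.1, 5.6, 1.0, 7.0, -16.0
Mean of differences = -2.9000
Numerator Σ(Δz_t−Δz̄)(Δz_{t+1}−Δz̄) = -5505.3700
Denominator Σ(Δz_t−Δz̄)² = 7729.7800
r_1(Δz) = -5505.3700 / 7729.7800 = -0.712

-0.712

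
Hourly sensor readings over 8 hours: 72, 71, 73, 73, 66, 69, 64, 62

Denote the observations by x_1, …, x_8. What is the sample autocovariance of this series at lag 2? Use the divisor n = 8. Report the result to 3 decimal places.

3.016

Mean x̄ = (72 + 71 + 73 + 73 + 66 + 69 + 64 + 62)/8 = 68.7500
Σ_{t=1}^{6}(x_t−x̄)(x_{t+2}−x̄) = 24.1250
γ_2 = 24.1250 / 8 = 3.016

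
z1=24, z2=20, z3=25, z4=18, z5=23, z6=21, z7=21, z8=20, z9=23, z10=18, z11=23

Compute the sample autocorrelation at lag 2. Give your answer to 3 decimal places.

0.507

Mean z̄ = (24 + 20 + 25 + 18 + 23 + 21 + 21 + 20 + 23 + 18 + 23)/11 = 21.4545
Numerator Σ_{t=1}^{9}(z_t−z̄)(z_{t+2}−z̄) = 27.7686
Denominator Σ(z_t−z̄)² = 54.7273
r_2 = 27.7686 / 54.7273 = 0.507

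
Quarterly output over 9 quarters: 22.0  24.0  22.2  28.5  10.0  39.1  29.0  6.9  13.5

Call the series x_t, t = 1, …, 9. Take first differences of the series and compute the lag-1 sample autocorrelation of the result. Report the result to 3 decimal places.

-0.487

First differences Δx: 2.0, -1.8, 6.3, -18.5, 29.1, -10.1, -22.1, 6.6
Mean of differences = -1.0625
Numerator Σ(Δx_t−Δx̄)(Δx_{t+1}−Δx̄) = -905.6977
Denominator Σ(Δx_t−Δx̄)² = 1860.9388
r_1(Δx) = -905.6977 / 1860.9388 = -0.487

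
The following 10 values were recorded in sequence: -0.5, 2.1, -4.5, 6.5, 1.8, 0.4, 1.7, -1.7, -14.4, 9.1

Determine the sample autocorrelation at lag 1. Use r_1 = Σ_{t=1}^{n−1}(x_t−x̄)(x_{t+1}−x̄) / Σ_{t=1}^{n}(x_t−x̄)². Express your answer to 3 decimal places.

-0.370

Mean x̄ = (-0.5 + 2.1 − 4.5 + 6.5 + 1.8 + 0.4 + 1.7 − 1.7 − 14.4 + 9.1)/10 = 0.0500
Numerator Σ_{t=1}^{9}(x_t−x̄)(x_{t+1}−x̄) = -135.6975
Denominator Σ(x_t−x̄)² = 366.4850
r_1 = -135.6975 / 366.4850 = -0.370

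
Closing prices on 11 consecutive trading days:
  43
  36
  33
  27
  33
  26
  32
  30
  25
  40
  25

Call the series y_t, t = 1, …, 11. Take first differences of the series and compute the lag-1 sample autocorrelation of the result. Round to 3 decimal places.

-0.573

First differences Δy: -7, -3, -6, 6, -7, 6, -2, -5, 15, -15
Mean of differences = -1.8000
Numerator Σ(Δy_t−Δȳ)(Δy_{t+1}−Δȳ) = -379.0400
Denominator Σ(Δy_t−Δȳ)² = 661.6000
r_1(Δy) = -379.0400 / 661.6000 = -0.573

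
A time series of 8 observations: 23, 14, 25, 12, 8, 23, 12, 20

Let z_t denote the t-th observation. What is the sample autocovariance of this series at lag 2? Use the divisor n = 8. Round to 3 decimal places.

2.996

Mean z̄ = (23 + 14 + 25 + 12 + 8 + 23 + 12 + 20)/8 = 17.1250
Deviations: 5.8750, -3.1250, 7.8750, -5.1250, -9.1250, 5.8750, -5.1250, 2.8750
Σ_{t=1}^{6}(z_t−z̄)(z_{t+2}−z̄) = 23.9688
γ_2 = 23.9688 / 8 = 2.996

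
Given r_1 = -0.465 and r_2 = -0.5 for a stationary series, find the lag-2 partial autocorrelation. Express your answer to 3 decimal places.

-0.914

φ_{22} = (r_2 − r_1²) / (1 − r_1²)
r_1² = (-0.465)² = 0.216225
Numerator = -0.5 − 0.2162 = -0.7162; denominator = 1 − 0.2162 = 0.7838
φ_{22} = -0.7162 / 0.7838 = -0.914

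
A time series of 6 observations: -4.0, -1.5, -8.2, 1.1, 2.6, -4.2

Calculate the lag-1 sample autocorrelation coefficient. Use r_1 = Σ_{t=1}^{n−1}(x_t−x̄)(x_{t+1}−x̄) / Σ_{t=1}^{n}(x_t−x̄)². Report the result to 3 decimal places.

Mean x̄ = (-4.0 − 1.5 − 8.2 + 1.1 + 2.6 − 4.2)/6 = -2.3667
Σ(x_t−x̄)(x_{t+1}−x̄) = (-1.4156) + (-5.0556) + (-20.2222) + (17.2178) + (-9.1056) = -18.5811
Denominator Σ(x_t−x̄)² = 77.4933
r_1 = -18.5811 / 77.4933 = -0.240

-0.240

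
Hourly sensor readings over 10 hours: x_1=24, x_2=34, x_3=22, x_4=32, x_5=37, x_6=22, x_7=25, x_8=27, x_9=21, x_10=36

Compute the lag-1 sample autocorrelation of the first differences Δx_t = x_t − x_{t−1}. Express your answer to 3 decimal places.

First differences Δx: 10, -12, 10, 5, -15, 3, 2, -6, 15
Mean of differences = 1.3333
Numerator Σ(Δx_t−Δx̄)(Δx_{t+1}−Δx̄) = -390.4444
Denominator Σ(Δx_t−Δx̄)² = 852.0000
r_1(Δx) = -390.4444 / 852.0000 = -0.458

-0.458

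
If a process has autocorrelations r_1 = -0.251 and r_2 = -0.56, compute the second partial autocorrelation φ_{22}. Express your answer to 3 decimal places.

-0.665

φ_{22} = (r_2 − r_1²) / (1 − r_1²)
r_1² = (-0.251)² = 0.063001
Numerator = -0.56 − 0.0630 = -0.6230; denominator = 1 − 0.0630 = 0.9370
φ_{22} = -0.6230 / 0.9370 = -0.665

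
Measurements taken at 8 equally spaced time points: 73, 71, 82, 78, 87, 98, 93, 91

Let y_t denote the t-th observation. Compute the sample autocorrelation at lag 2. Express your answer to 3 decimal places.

0.201

Mean ȳ = (73 + 71 + 82 + 78 + 87 + 98 + 93 + 91)/8 = 84.1250
Deviations from mean: -11.1250, -13.1250, -2.1250, -6.1250, 2.8750, 13.8750, 8.8750, 6.8750
Σ(y_t−ȳ)(y_{t+2}−ȳ) = (23.6406) + (80.3906) + (-6.1094) + (-84.9844) + (25.5156) + (95.3906) = 133.8438
Denominator Σ(y_t−ȳ)² = 664.8750
r_2 = 133.8438 / 664.8750 = 0.201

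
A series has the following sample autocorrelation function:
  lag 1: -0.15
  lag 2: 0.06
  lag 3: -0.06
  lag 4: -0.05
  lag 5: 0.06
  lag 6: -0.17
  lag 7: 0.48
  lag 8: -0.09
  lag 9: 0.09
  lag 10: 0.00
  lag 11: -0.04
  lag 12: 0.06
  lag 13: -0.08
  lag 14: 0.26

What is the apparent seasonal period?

7

The largest autocorrelation is r_7 = 0.48, with a weaker echo at lag 14 (0.26); the remaining lags stay at or below 0.09.
The dominant spike at lag 7 indicates a seasonal period of 7.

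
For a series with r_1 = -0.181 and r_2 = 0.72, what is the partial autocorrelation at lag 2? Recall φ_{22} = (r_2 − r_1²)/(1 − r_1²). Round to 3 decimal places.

0.711

φ_{22} = (r_2 − r_1²) / (1 − r_1²)
r_1² = (-0.181)² = 0.032761
Numerator = 0.72 − 0.0328 = 0.6872; denominator = 1 − 0.0328 = 0.9672
φ_{22} = 0.6872 / 0.9672 = 0.711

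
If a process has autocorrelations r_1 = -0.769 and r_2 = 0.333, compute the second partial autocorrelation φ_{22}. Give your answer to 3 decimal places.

φ_{22} = (r_2 − r_1²) / (1 − r_1²)
r_1² = (-0.769)² = 0.591361
Numerator = 0.333 − 0.5914 = -0.2584; denominator = 1 − 0.5914 = 0.4086
φ_{22} = -0.2584 / 0.4086 = -0.632

-0.632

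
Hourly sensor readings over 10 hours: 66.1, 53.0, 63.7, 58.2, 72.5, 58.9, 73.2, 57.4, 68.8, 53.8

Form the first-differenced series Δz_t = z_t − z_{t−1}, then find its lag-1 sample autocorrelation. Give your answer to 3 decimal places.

-0.817

First differences Δz: -13.1, 10.7, -5.5, 14.3, -13.6, 14.3, -15.8, 11.4, -15.0
Mean of differences = -1.3667
Numerator Σ(Δz_t−Δz̄)(Δz_{t+1}−Δz̄) = -1223.9644
Denominator Σ(Δz_t−Δz̄)² = 1498.0800
r_1(Δz) = -1223.9644 / 1498.0800 = -0.817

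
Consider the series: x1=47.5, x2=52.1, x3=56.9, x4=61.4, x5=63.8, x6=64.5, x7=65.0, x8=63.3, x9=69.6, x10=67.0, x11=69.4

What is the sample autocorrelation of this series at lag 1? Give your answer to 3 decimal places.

Mean x̄ = (47.5 + 52.1 + 56.9 + 61.4 + 63.8 + 64.5 + 65.0 + 63.3 + 69.6 + 67.0 + 69.4)/11 = 61.8636
Numerator Σ_{t=1}^{10}(x_t−x̄)(x_{t+1}−x̄) = 297.5450
Denominator Σ(x_t−x̄)² = 492.1255
r_1 = 297.5450 / 492.1255 = 0.605

0.605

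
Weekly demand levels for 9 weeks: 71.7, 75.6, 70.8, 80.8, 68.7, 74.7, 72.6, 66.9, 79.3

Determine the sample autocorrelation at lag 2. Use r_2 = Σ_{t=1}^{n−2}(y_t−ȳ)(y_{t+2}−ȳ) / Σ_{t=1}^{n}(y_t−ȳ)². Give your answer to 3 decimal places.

Mean ȳ = (71.7 + 75.6 + 70.8 + 80.8 + 68.7 + 74.7 + 72.6 + 66.9 + 79.3)/9 = 73.4556
Numerator Σ_{t=1}^{7}(y_t−ȳ)(y_{t+2}−ȳ) = 33.0905
Denominator Σ(y_t−ȳ)² = 170.7022
r_2 = 33.0905 / 170.7022 = 0.194

0.194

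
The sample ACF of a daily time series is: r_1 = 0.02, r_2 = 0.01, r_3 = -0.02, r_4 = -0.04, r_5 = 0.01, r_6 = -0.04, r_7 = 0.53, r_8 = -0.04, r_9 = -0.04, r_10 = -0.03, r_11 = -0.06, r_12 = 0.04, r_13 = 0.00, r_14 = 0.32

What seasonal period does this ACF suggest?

7

The largest autocorrelation is r_7 = 0.53, with a weaker echo at lag 14 (0.32); the remaining lags stay at or below 0.04.
The dominant spike at lag 7 indicates a seasonal period of 7.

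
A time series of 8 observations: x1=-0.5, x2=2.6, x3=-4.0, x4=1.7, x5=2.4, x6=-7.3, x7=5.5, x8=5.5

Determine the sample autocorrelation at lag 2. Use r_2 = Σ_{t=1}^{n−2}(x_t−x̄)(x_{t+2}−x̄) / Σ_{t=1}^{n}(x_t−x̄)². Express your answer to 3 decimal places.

Mean x̄ = (-0.5 + 2.6 − 4.0 + 1.7 + 2.4 − 7.3 + 5.5 + 5.5)/8 = 0.7375
Deviations from mean: -1.2375, 1.8625, -4.7375, 0.9625, 1.6625, -8.0375, 4.7625, 4.7625
Σ(x_t−x̄)(x_{t+2}−x̄) = (5.8627) + (1.7927) + (-7.8761) + (-7.7361) + (7.9177) + (-38.2786) = -38.3178
Denominator Σ(x_t−x̄)² = 141.0988
r_2 = -38.3178 / 141.0988 = -0.272

-0.272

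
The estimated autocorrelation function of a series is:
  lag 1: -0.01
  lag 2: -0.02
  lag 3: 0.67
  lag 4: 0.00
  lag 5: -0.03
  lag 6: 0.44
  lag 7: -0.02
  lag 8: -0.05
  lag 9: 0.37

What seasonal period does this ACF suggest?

3

The largest autocorrelation is r_3 = 0.67, with weaker echoes at lags 6 (0.44) and 9 (0.37); the remaining lags stay at or below 0.00.
The dominant spike at lag 3 indicates a seasonal period of 3.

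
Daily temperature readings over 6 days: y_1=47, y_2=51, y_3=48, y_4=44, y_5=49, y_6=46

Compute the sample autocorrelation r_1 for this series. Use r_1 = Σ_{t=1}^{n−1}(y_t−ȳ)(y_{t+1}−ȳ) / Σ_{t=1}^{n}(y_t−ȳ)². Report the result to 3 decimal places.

-0.314

Mean ȳ = (47 + 51 + 48 + 44 + 49 + 46)/6 = 47.5000
Deviations from mean: -0.5000, 3.5000, 0.5000, -3.5000, 1.5000, -1.5000
Numerator Σ_{t=1}^{5}(y_t−ȳ)(y_{t+1}−ȳ) = -9.2500
Denominator Σ(y_t−ȳ)² = 29.5000
r_1 = -9.2500 / 29.5000 = -0.314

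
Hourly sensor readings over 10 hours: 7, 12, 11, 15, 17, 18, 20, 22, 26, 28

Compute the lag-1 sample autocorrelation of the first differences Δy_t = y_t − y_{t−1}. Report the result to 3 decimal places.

-0.581

First differences Δy: 5, -1, 4, 2, 1, 2, 2, 4, 2
Mean of differences = 2.3333
Numerator Σ(Δy_t−Δȳ)(Δy_{t+1}−Δȳ) = -15.1111
Denominator Σ(Δy_t−Δȳ)² = 26.0000
r_1(Δy) = -15.1111 / 26.0000 = -0.581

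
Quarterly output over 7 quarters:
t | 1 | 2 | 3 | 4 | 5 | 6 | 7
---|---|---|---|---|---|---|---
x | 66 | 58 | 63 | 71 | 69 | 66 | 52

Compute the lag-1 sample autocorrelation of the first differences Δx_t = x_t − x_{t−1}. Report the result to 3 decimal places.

First differences Δx: -8, 5, 8, -2, -3, -14
Mean of differences = -2.3333
Numerator Σ(Δx_t−Δx̄)(Δx_{t+1}−Δx̄) = 45.2222
Denominator Σ(Δx_t−Δx̄)² = 329.3333
r_1(Δx) = 45.2222 / 329.3333 = 0.137

0.137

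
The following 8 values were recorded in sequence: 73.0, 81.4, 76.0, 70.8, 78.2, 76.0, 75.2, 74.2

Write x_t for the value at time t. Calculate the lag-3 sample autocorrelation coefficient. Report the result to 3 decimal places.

0.358

Mean x̄ = (73.0 + 81.4 + 76.0 + 70.8 + 78.2 + 76.0 + 75.2 + 74.2)/8 = 75.6000
Numerator Σ_{t=1}^{5}(x_t−x̄)(x_{t+3}−x̄) = 26.0000
Denominator Σ(x_t−x̄)² = 72.6400
r_3 = 26.0000 / 72.6400 = 0.358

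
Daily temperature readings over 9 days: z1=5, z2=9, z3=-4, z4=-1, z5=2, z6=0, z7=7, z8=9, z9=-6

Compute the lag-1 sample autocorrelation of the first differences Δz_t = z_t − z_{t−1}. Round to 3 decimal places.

First differences Δz: 4, -13, 3, 3, -2, 7, 2, -15
Mean of differences = -1.3750
Numerator Σ(Δz_t−Δz̄)(Δz_{t+1}−Δz̄) = -119.8906
Denominator Σ(Δz_t−Δz̄)² = 469.8750
r_1(Δz) = -119.8906 / 469.8750 = -0.255

-0.255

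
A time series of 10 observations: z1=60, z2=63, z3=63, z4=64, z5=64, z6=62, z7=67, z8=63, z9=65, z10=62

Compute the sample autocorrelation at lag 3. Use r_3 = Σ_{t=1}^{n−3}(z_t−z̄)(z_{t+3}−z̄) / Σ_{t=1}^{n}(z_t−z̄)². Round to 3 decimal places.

-0.211

Mean z̄ = (60 + 63 + 63 + 64 + 64 + 62 + 67 + 63 + 65 + 62)/10 = 63.3000
Σ(z_t−z̄)(z_{t+3}−z̄) = (-2.3100) + (-0.2100) + (0.3900) + (2.5900) + (-0.2100) + (-2.2100) + (-4.8100) = -6.7700
Denominator Σ(z_t−z̄)² = 32.1000
r_3 = -6.7700 / 32.1000 = -0.211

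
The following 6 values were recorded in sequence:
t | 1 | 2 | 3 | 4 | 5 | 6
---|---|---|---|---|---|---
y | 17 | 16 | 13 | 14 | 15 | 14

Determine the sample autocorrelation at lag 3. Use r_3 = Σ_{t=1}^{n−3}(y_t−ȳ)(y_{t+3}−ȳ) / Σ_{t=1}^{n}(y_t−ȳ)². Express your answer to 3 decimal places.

-0.008

Mean ȳ = (17 + 16 + 13 + 14 + 15 + 14)/6 = 14.8333
Deviations from mean: 2.1667, 1.1667, -1.8333, -0.8333, 0.1667, -0.8333
Σ(y_t−ȳ)(y_{t+3}−ȳ) = (-1.8056) + (0.1944) + (1.5278) = -0.0833
Denominator Σ(y_t−ȳ)² = 10.8333
r_3 = -0.0833 / 10.8333 = -0.008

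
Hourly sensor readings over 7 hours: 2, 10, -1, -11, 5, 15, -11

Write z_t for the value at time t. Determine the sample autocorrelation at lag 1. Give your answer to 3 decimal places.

-0.254

Mean z̄ = (2 + 10 − 1 − 11 + 5 + 15 − 11)/7 = 1.2857
Deviations from mean: 0.7143, 8.7143, -2.2857, -12.2857, 3.7143, 13.7143, -12.2857
Σ(z_t−z̄)(z_{t+1}−z̄) = (6.2245) + (-19.9184) + (28.0816) + (-45.6327) + (50.9388) + (-168.4898) = -148.7959
Denominator Σ(z_t−z̄)² = 585.4286
r_1 = -148.7959 / 585.4286 = -0.254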